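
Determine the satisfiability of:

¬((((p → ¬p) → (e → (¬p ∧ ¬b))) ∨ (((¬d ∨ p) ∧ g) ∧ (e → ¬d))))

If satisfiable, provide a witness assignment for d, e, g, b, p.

d=F; e=T; g=F; b=T; p=F

  ¬((((p → ¬p) → (e → (¬p ∧ ¬b))) ∨ (((¬d ∨ p) ∧ g) ∧ (e → ¬d)))) = True
    ((p → ¬p) → (e → (¬p ∧ ¬b))) ∨ (((¬d ∨ p) ∧ g) ∧ (e → ¬d)) = False
      (p → ¬p) → (e → (¬p ∧ ¬b)) = False
        p → ¬p = True
          ¬p = True
        e → (¬p ∧ ¬b) = False
          ¬p ∧ ¬b = False
            ¬p = True
            ¬b = False
      ((¬d ∨ p) ∧ g) ∧ (e → ¬d) = False
        (¬d ∨ p) ∧ g = False
          ¬d ∨ p = True
            ¬d = True
        e → ¬d = True
          ¬d = True
The formula evaluates to True.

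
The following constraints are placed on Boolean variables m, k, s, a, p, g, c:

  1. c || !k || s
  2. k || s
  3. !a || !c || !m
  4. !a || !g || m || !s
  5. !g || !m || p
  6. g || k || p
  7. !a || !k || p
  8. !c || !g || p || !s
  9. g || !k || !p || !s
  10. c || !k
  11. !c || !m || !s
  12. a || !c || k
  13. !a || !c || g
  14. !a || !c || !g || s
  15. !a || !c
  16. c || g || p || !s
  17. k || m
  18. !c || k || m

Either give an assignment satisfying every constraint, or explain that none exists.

Set m = True.
Set k = True.
  then (c || !k) forces c = True.
  then (!c || !m || !s) forces s = False.
  then (!a || !c) forces a = False.
Set p = False.
  then (!g || !m || p) forces g = False.
All clauses satisfied.

m = True, k = True, s = False, a = False, p = False, g = False, c = True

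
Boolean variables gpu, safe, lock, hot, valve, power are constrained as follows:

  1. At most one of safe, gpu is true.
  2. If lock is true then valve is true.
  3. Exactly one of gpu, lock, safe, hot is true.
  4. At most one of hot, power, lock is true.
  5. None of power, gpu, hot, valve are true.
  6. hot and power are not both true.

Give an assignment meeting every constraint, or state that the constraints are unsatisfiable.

gpu = False; safe = True; lock = False; hot = False; valve = False; power = False

  (1) {safe, gpu}: 1 true — at most one ✓
  (2) lock=F ⇒ valve: vacuous ✓
  (3) {gpu, lock, safe, hot}: 1 true — exactly one ✓
  (4) {hot, power, lock}: 0 true — at most one ✓
  (5) {power, gpu, hot, valve}: 0 true — none ✓
  (6) hot=F, power=F — not both ✓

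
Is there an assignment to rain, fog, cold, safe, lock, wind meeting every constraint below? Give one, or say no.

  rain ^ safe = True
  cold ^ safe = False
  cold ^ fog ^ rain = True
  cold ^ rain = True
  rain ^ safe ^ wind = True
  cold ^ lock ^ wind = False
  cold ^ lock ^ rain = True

rain: True, fog: False, cold: False, safe: False, lock: False, wind: False

rain ^ safe = T ^ F = True ✓
cold ^ safe = F ^ F = False ✓
cold ^ fog ^ rain = F ^ F ^ T = True ✓
cold ^ rain = F ^ T = True ✓
rain ^ safe ^ wind = T ^ F ^ F = True ✓
cold ^ lock ^ wind = F ^ F ^ F = False ✓
cold ^ lock ^ rain = F ^ F ^ T = True ✓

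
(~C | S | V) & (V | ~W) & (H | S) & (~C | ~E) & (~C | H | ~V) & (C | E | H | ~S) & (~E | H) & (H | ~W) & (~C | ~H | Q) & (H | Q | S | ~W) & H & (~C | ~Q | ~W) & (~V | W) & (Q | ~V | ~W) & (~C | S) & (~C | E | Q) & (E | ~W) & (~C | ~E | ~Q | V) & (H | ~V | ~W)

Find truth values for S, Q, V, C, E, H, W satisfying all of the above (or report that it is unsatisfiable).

Unit clause (H) forces H = True.
Set S = True.
Set Q = True.
Set V = False.
  then (V | ~W) forces W = False.
Set C = False.
Set E = False.
All clauses satisfied.

S = True, Q = True, V = False, C = False, E = False, H = True, W = False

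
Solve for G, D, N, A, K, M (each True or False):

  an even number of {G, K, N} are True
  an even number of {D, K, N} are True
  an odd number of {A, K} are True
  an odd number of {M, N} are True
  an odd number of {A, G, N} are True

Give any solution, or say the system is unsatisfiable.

G: True, D: True, N: False, A: False, K: True, M: True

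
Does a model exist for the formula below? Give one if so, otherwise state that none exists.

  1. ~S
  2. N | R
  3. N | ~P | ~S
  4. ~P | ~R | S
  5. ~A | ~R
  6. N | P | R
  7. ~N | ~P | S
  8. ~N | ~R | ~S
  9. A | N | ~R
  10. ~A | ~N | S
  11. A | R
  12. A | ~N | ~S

Unit clause (~S) forces S = False.
Try P = True:
  (~P | ~R | S) forces R = False.
  (N | R) forces N = True.
  clause (~N | ~P | S) is falsified — backtrack.
So P = False.
Set A = False.
  then (A | R) forces R = True.
  then (A | N | ~R) forces N = True.
All clauses satisfied.

P = False, A = False, R = True, S = False, N = True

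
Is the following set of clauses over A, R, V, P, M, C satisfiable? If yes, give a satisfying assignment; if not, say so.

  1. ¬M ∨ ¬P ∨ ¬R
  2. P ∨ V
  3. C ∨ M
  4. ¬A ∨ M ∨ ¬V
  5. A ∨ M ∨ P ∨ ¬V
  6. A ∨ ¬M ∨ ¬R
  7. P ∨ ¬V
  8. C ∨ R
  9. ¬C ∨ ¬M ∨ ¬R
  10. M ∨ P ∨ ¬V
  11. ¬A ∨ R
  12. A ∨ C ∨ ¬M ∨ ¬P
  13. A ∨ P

A = False; R = False; V = False; P = True; M = True; C = True

Set A = False.
  then (A ∨ P) forces P = True.
Set R = False.
  then (C ∨ R) forces C = True.
Set V = False.
Set M = True.
All clauses satisfied.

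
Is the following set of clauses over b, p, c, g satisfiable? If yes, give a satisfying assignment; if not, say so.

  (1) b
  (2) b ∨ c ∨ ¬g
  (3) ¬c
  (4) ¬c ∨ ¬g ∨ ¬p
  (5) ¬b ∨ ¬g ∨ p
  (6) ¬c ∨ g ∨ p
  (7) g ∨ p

b = True; p = True; c = False; g = True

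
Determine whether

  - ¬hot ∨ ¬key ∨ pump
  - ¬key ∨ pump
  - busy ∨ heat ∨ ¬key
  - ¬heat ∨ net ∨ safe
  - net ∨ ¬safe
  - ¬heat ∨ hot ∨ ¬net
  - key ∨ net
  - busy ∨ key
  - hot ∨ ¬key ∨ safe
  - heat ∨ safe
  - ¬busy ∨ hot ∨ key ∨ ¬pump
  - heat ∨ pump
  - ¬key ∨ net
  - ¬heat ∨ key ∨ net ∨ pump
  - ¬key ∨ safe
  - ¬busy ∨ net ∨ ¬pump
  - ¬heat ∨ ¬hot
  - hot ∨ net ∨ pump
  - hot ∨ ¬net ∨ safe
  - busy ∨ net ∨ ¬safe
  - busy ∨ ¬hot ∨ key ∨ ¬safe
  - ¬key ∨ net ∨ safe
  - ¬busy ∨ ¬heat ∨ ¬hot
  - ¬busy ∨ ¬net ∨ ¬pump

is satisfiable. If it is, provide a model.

UNSATISFIABLE

Case heat = True:
  (¬heat ∨ ¬hot) forces hot = False.
  (¬heat ∨ hot ∨ ¬net) forces net = False.
  (¬heat ∨ net ∨ safe) forces safe = True.
  Clause (net ∨ ¬safe) is falsified — contradiction.
Case heat = False:
  (heat ∨ safe) forces safe = True.
  (net ∨ ¬safe) forces net = True.
  (heat ∨ pump) forces pump = True.
  (¬busy ∨ ¬net ∨ ¬pump) forces busy = False.
  (busy ∨ heat ∨ ¬key) forces key = False.
  Clause (busy ∨ key) is falsified — contradiction.
Both cases fail, so the formula is unsatisfiable.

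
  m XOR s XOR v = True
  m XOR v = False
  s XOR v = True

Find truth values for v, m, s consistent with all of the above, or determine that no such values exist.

v = False; m = False; s = True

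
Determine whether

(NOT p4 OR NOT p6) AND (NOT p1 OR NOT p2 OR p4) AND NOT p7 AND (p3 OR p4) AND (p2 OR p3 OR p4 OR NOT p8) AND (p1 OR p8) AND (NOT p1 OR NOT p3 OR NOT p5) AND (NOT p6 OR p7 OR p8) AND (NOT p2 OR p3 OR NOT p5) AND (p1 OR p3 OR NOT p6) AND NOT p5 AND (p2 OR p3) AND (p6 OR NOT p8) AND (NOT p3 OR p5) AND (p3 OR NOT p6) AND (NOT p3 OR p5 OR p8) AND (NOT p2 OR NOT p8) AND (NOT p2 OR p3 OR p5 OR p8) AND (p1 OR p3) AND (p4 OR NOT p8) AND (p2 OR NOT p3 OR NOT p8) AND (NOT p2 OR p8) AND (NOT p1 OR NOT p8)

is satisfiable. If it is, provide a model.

UNSATISFIABLE

Case p5 = True:
  Clause (NOT p5) is falsified — contradiction.
Case p5 = False:
  (NOT p7) forces p7 = False.
  (NOT p3 OR p5) forces p3 = False.
  (p3 OR p4) forces p4 = True.
  (NOT p4 OR NOT p6) forces p6 = False.
  (p2 OR p3) forces p2 = True.
  (p6 OR NOT p8) forces p8 = False.
  Clause (NOT p2 OR p3 OR p5 OR p8) is falsified — contradiction.
Both cases fail, so the formula is unsatisfiable.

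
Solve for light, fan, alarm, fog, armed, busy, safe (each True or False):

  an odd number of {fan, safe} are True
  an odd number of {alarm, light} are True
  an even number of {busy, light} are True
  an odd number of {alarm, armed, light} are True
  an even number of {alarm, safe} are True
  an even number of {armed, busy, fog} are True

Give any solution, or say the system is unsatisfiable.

light: False, fan: False, alarm: True, fog: False, armed: False, busy: False, safe: True

{fan, safe}: 1 true → odd ✓
{alarm, light}: 1 true → odd ✓
{busy, light}: 0 true → even ✓
{alarm, armed, light}: 1 true → odd ✓
{alarm, safe}: 2 true → even ✓
{armed, busy, fog}: 0 true → even ✓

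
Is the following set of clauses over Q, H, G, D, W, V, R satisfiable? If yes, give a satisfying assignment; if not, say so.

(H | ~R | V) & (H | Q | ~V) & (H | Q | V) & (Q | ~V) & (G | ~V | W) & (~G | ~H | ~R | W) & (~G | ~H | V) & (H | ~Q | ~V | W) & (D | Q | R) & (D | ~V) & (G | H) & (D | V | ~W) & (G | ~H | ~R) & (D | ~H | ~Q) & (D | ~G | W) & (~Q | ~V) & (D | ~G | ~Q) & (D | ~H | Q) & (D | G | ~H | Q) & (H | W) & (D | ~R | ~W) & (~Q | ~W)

Set Q = False.
  then (Q | ~V) forces V = False.
  then (H | Q | V) forces H = True.
  then (~G | ~H | V) forces G = False.
  then (G | ~H | ~R) forces R = False.
  then (D | ~H | Q) forces D = True.
Set W = True.
All clauses satisfied.

Q=F, H=T, G=F, D=T, W=T, V=F, R=F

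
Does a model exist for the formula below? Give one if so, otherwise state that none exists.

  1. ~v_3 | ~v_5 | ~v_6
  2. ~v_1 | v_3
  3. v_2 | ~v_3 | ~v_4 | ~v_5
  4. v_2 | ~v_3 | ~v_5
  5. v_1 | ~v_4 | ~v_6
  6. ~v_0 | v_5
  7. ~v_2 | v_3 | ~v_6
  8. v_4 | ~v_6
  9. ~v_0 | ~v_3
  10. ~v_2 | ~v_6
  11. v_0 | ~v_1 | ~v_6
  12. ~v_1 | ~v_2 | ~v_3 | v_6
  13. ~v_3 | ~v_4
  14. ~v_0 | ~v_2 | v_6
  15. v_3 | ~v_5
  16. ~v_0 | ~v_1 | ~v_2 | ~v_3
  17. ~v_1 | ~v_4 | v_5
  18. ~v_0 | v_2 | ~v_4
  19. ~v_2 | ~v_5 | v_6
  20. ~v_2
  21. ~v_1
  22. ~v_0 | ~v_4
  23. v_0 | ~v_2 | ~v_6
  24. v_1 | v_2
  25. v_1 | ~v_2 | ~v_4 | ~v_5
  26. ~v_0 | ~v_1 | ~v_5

Unsatisfiable

Case v_1 = True:
  Clause (~v_1) is falsified — contradiction.
Case v_1 = False:
  (~v_2) forces v_2 = False.
  Clause (v_1 | v_2) is falsified — contradiction.
Both cases fail, so the formula is unsatisfiable.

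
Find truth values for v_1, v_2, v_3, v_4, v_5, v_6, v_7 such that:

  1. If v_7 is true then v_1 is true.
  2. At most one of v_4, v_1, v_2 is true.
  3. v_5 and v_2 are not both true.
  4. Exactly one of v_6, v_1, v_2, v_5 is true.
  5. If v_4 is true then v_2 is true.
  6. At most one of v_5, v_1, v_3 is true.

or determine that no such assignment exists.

v_1: True; v_2: False; v_3: False; v_4: False; v_5: False; v_6: False; v_7: True

  (1) v_7=T ⇒ v_1: T ✓
  (2) {v_4, v_1, v_2}: 1 true — at most one ✓
  (3) v_5=F, v_2=F — not both ✓
  (4) {v_6, v_1, v_2, v_5}: 1 true — exactly one ✓
  (5) v_4=F ⇒ v_2: vacuous ✓
  (6) {v_5, v_1, v_3}: 1 true — at most one ✓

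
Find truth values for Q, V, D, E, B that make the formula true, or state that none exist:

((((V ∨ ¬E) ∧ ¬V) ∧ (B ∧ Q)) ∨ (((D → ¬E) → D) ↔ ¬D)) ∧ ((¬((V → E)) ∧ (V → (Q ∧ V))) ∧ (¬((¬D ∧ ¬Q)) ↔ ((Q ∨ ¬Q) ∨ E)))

The formula is unsatisfiable.

Case V = True: the formula simplifies to (((D → ¬E) → D) ↔ ¬D) ∧ ((¬E ∧ Q) ∧ (¬((¬D ∧ ¬Q)) ↔ ((Q ∨ ¬Q) ∨ E))).
  D = True: the conjunct ((D → ¬E) → D) ↔ ¬D becomes (¬E → True) ↔ ¬True = False.
  D = False: the conjunct ((D → ¬E) → D) ↔ ¬D becomes (True → False) ↔ ¬False = False.
Case V = False: the conjunct ¬((V → E)) becomes ¬((False → E)) = False.
Both cases fail — unsatisfiable.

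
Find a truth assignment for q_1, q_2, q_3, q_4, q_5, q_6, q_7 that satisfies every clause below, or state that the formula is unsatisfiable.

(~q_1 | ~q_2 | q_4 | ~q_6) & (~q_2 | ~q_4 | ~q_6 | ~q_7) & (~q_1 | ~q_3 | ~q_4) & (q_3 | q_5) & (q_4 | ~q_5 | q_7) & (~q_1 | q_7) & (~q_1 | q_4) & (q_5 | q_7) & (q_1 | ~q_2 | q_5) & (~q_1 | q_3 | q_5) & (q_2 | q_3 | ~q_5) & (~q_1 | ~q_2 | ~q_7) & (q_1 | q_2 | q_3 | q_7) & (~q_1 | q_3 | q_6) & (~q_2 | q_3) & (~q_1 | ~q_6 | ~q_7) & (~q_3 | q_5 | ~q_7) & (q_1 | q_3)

Set q_1 = False.
  then (q_1 | q_3) forces q_3 = True.
Set q_2 = False.
Set q_4 = True.
Set q_5 = True.
Set q_6 = True.
Set q_7 = False.
All clauses satisfied.

q_1 = False; q_2 = False; q_3 = True; q_4 = True; q_5 = True; q_6 = True; q_7 = False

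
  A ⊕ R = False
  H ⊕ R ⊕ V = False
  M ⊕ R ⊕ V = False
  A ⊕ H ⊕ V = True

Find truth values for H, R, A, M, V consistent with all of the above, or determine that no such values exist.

Adding constraints 1, 2, 4 mod 2: every variable appears an even number of times on the left, so the left side is 0.
But the right sides sum to 1 (mod 2). 0 ≠ 1 — the system is inconsistent.

Unsatisfiable — no assignment works.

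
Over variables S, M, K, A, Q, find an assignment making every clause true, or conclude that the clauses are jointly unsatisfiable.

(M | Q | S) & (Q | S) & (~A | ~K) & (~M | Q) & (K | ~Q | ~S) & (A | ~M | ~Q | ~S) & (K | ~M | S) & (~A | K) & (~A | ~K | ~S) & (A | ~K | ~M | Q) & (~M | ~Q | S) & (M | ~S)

Try S = True:
  (M | ~S) forces M = True.
  (~M | Q) forces Q = True.
  (K | ~Q | ~S) forces K = True.
  (~A | ~K) forces A = False.
  clause (A | ~M | ~Q | ~S) is falsified — backtrack.
So S = False.
  then (Q | S) forces Q = True.
  then (~M | ~Q | S) forces M = False.
Set K = False.
  then (~A | K) forces A = False.
All clauses satisfied.

S = False, M = False, K = False, A = False, Q = True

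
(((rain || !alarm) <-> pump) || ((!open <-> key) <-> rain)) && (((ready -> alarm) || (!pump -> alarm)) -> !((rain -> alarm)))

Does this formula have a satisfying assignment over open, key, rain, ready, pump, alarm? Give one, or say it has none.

open = True, key = False, rain = True, ready = True, pump = True, alarm = False

  ((rain || !alarm) <-> pump) || ((!open <-> key) <-> rain) = True
    (rain || !alarm) <-> pump = True
      rain || !alarm = True
        !alarm = True
    (!open <-> key) <-> rain = True
      !open <-> key = True
        !open = False
  ((ready -> alarm) || (!pump -> alarm)) -> !((rain -> alarm)) = True
    (ready -> alarm) || (!pump -> alarm) = True
      ready -> alarm = False
      !pump -> alarm = True
        !pump = False
    !((rain -> alarm)) = True
      rain -> alarm = False
Both conjuncts True, so the formula holds.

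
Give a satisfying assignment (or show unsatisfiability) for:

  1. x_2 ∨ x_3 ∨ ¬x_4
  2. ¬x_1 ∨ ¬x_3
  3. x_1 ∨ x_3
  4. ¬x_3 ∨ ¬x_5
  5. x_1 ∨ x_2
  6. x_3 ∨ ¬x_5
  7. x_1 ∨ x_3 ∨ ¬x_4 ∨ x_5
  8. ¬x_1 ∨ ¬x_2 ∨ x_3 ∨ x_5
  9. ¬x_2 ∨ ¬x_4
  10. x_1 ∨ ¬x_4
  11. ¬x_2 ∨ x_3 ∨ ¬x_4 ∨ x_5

Set x_1 = True.
  then (¬x_1 ∨ ¬x_3) forces x_3 = False.
  then (x_3 ∨ ¬x_5) forces x_5 = False.
  then (¬x_1 ∨ ¬x_2 ∨ x_3 ∨ x_5) forces x_2 = False.
  then (x_2 ∨ x_3 ∨ ¬x_4) forces x_4 = False.
All clauses satisfied.

x_1 = True; x_2 = False; x_3 = False; x_4 = False; x_5 = False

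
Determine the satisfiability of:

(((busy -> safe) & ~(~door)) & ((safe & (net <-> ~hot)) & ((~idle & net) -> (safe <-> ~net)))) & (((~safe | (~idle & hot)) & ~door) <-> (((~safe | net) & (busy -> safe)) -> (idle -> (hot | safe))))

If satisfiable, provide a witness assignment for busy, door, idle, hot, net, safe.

Unsatisfiable

Case safe = True: the formula simplifies to (~(~door) & ((net <-> ~hot) & ((~idle & net) -> ~net))) & ((~idle & hot) & ~door).
  door = True: the conjunct ~door is False.
  door = False: the conjunct ~(~door) becomes ~(~False) = False.
Case safe = False: the conjunct safe is False.
Both cases fail — unsatisfiable.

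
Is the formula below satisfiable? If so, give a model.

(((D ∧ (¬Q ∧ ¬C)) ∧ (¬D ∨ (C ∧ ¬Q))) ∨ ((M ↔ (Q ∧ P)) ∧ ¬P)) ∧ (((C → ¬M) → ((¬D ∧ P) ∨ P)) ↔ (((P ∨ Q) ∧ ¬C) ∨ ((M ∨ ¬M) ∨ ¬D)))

Unsatisfiable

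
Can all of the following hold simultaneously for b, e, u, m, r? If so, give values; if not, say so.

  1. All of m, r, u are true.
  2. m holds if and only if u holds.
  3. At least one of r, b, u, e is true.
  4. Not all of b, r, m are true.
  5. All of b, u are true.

Unsatisfiable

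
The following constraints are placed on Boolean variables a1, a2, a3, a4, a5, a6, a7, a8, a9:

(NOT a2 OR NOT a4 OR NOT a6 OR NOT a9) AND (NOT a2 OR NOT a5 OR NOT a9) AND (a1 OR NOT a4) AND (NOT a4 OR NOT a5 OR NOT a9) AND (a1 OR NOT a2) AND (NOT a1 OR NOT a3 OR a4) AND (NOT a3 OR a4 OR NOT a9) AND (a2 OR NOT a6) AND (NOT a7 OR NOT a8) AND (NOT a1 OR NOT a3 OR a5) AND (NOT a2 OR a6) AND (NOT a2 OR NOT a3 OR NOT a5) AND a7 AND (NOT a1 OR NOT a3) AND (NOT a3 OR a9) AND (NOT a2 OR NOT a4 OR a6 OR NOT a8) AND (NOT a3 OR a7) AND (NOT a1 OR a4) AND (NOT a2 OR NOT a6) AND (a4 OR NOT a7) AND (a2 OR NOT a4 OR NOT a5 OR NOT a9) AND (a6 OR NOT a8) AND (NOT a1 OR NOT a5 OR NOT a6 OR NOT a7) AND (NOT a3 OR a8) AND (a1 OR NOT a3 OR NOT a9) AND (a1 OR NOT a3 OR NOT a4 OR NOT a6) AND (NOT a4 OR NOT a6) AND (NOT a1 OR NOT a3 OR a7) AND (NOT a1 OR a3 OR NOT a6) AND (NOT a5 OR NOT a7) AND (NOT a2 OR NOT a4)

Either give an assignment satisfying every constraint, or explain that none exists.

a1 = True; a2 = False; a3 = False; a4 = True; a5 = False; a6 = False; a7 = True; a8 = False; a9 = False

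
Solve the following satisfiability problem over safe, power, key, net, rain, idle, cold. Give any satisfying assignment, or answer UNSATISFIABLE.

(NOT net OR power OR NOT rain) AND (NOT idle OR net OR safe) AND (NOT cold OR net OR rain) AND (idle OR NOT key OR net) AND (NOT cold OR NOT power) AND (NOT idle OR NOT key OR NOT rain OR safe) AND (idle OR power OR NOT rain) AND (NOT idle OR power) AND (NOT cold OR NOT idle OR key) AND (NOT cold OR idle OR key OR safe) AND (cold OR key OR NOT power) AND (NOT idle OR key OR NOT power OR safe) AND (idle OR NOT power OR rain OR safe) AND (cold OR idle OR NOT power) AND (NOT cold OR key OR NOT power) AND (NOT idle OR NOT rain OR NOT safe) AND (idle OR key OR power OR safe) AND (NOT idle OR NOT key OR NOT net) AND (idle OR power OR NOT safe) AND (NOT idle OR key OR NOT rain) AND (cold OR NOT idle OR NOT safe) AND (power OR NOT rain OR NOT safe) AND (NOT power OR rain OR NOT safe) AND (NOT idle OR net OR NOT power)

safe: False, power: False, key: True, net: True, rain: False, idle: False, cold: True

Set safe = False.
Try power = True:
  (NOT cold OR NOT power) forces cold = False.
  (cold OR key OR NOT power) forces key = True.
  (cold OR idle OR NOT power) forces idle = True.
  (NOT idle OR net OR safe) forces net = True.
  clause (NOT idle OR NOT key OR NOT net) is falsified — backtrack.
So power = False.
  then (NOT idle OR power) forces idle = False.
  then (idle OR key OR power OR safe) forces key = True.
  then (idle OR NOT key OR net) forces net = True.
  then (idle OR power OR NOT rain) forces rain = False.
Set cold = True.
All clauses satisfied.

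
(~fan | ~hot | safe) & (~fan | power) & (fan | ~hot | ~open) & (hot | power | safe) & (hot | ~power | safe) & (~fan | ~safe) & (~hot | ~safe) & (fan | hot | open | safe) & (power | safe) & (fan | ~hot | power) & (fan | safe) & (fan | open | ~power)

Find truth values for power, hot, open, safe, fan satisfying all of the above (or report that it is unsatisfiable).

power = False, hot = False, open = False, safe = True, fan = False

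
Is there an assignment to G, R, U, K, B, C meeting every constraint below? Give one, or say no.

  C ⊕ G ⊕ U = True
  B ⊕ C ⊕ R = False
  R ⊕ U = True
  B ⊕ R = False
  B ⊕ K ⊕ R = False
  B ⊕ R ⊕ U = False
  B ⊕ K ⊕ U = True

G=T, R=T, U=F, K=F, B=T, C=F

C ⊕ G ⊕ U = F ⊕ T ⊕ F = True ✓
B ⊕ C ⊕ R = T ⊕ F ⊕ T = False ✓
R ⊕ U = T ⊕ F = True ✓
B ⊕ R = T ⊕ T = False ✓
B ⊕ K ⊕ R = T ⊕ F ⊕ T = False ✓
B ⊕ R ⊕ U = T ⊕ T ⊕ F = False ✓
B ⊕ K ⊕ U = T ⊕ F ⊕ F = True ✓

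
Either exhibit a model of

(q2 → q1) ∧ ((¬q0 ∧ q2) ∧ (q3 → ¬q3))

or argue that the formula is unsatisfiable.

q0 = False, q1 = True, q2 = True, q3 = False

  q2 → q1 = True
  (¬q0 ∧ q2) ∧ (q3 → ¬q3) = True
    ¬q0 ∧ q2 = True
      ¬q0 = True
    q3 → ¬q3 = True
      ¬q3 = True
Both conjuncts True, so the formula holds.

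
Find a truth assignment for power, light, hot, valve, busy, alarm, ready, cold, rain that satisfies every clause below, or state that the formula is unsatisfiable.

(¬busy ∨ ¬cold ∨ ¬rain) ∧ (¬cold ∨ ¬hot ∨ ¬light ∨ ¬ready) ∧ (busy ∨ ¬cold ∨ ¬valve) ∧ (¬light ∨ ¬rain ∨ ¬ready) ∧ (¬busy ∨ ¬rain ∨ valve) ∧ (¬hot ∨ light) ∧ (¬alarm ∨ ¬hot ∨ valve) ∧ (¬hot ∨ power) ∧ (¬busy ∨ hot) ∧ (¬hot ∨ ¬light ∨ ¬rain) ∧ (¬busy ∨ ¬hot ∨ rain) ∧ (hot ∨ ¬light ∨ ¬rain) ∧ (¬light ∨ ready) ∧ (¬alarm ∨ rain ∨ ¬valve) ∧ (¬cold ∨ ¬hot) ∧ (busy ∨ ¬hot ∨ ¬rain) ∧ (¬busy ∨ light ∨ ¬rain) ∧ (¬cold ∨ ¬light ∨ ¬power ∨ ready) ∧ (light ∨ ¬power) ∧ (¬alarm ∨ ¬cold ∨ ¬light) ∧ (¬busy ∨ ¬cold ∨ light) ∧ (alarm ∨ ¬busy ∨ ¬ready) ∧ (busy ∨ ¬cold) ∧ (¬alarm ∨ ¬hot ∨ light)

Set power = True.
  then (light ∨ ¬power) forces light = True.
  then (¬light ∨ ready) forces ready = True.
  then (¬light ∨ ¬rain ∨ ¬ready) forces rain = False.
Set hot = True.
  then (¬cold ∨ ¬hot ∨ ¬light ∨ ¬ready) forces cold = False.
  then (¬busy ∨ ¬hot ∨ rain) forces busy = False.
Set valve = True.
  then (¬alarm ∨ rain ∨ ¬valve) forces alarm = False.
All clauses satisfied.

power: True; light: True; hot: True; valve: True; busy: False; alarm: False; ready: True; cold: False; rain: False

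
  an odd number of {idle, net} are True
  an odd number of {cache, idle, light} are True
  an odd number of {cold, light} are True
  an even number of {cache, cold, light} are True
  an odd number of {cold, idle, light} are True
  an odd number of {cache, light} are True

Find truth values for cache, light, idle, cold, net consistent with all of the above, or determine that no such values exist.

cache: True, light: False, idle: False, cold: True, net: True

{idle, net}: 1 true → odd ✓
{cache, idle, light}: 1 true → odd ✓
{cold, light}: 1 true → odd ✓
{cache, cold, light}: 2 true → even ✓
{cold, idle, light}: 1 true → odd ✓
{cache, light}: 1 true → odd ✓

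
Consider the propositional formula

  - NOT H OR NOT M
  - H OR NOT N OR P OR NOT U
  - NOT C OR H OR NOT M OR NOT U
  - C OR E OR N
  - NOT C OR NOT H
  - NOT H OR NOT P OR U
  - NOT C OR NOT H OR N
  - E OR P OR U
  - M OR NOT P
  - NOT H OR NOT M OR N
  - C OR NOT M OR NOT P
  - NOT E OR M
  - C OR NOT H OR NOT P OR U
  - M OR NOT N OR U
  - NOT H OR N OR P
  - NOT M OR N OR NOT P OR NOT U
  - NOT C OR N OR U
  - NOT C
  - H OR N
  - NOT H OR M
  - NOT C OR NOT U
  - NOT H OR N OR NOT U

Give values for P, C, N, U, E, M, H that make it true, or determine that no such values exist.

P=F, C=F, N=T, U=F, E=T, M=T, H=F

Unit clause (NOT C) forces C = False.
Try P = True:
  (M OR NOT P) forces M = True.
  clause (C OR NOT M OR NOT P) is falsified — backtrack.
So P = False.
Try N = False:
  (C OR E OR N) forces E = True.
  (NOT E OR M) forces M = True.
  (NOT H OR NOT M) forces H = False.
  clause (H OR N) is falsified — backtrack.
So N = True.
Set U = False.
  then (E OR P OR U) forces E = True.
  then (NOT E OR M) forces M = True.
  then (NOT H OR NOT M) forces H = False.
All clauses satisfied.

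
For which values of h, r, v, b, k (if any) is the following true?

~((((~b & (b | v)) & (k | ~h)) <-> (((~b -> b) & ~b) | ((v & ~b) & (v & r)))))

h = False; r = False; v = True; b = False; k = True

  ~((((~b & (b | v)) & (k | ~h)) <-> (((~b -> b) & ~b) | ((v & ~b) & (v & r))))) = True
    ((~b & (b | v)) & (k | ~h)) <-> (((~b -> b) & ~b) | ((v & ~b) & (v & r))) = False
      (~b & (b | v)) & (k | ~h) = True
        ~b & (b | v) = True
          ~b = True
          b | v = True
        k | ~h = True
          ~h = True
      ((~b -> b) & ~b) | ((v & ~b) & (v & r)) = False
        (~b -> b) & ~b = False
          ~b -> b = False
            ~b = True
          ~b = True
        (v & ~b) & (v & r) = False
          v & ~b = True
            ~b = True
          v & r = False
The formula evaluates to True.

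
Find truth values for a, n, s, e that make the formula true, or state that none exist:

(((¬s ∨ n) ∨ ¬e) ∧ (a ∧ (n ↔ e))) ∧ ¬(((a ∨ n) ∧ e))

a=T, n=F, s=F, e=F

  ((¬s ∨ n) ∨ ¬e) ∧ (a ∧ (n ↔ e)) = True
    (¬s ∨ n) ∨ ¬e = True
      ¬s ∨ n = True
        ¬s = True
      ¬e = True
    a ∧ (n ↔ e) = True
      n ↔ e = True
  ¬(((a ∨ n) ∧ e)) = True
    (a ∨ n) ∧ e = False
      a ∨ n = True
Both conjuncts True, so the formula holds.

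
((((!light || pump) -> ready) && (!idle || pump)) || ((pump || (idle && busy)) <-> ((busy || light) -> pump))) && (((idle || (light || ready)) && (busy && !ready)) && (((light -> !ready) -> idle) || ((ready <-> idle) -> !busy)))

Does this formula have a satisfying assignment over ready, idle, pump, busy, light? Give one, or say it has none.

ready = False, idle = True, pump = True, busy = True, light = False

  (((!light || pump) -> ready) && (!idle || pump)) || ((pump || (idle && busy)) <-> ((busy || light) -> pump)) = True
    ((!light || pump) -> ready) && (!idle || pump) = False
      (!light || pump) -> ready = False
        !light || pump = True
          !light = True
      !idle || pump = True
        !idle = False
    (pump || (idle && busy)) <-> ((busy || light) -> pump) = True
      pump || (idle && busy) = True
        idle && busy = True
      (busy || light) -> pump = True
        busy || light = True
  ((idle || (light || ready)) && (busy && !ready)) && (((light -> !ready) -> idle) || ((ready <-> idle) -> !busy)) = True
    (idle || (light || ready)) && (busy && !ready) = True
      idle || (light || ready) = True
        light || ready = False
      busy && !ready = True
        !ready = True
    ((light -> !ready) -> idle) || ((ready <-> idle) -> !busy) = True
      (light -> !ready) -> idle = True
        light -> !ready = True
          !ready = True
      (ready <-> idle) -> !busy = True
        ready <-> idle = False
        !busy = False
Both conjuncts True, so the formula holds.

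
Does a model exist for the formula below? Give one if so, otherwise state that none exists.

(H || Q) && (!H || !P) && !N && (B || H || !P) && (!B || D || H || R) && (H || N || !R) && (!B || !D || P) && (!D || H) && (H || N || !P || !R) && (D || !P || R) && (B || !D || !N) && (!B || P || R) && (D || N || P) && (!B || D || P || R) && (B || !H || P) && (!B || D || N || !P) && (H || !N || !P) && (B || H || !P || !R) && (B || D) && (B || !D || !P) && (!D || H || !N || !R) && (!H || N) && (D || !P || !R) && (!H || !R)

Case N = True:
  Clause (!N) is falsified — contradiction.
Case N = False:
  (!H || N) forces H = False.
  (H || Q) forces Q = True.
  (H || N || !R) forces R = False.
  (!D || H) forces D = False.
  (!B || D || H || R) forces B = False.
  Clause (B || D) is falsified — contradiction.
Both cases fail, so the formula is unsatisfiable.

Unsatisfiable — no assignment works.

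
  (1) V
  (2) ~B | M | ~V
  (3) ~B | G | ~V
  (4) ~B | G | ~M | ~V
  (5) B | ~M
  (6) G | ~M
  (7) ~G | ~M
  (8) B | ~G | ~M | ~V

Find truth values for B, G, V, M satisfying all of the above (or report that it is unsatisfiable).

Unit clause (V) forces V = True.
Try B = True:
  (~B | M | ~V) forces M = True.
  (~B | G | ~V) forces G = True.
  clause (~G | ~M) is falsified — backtrack.
So B = False.
  then (B | ~M) forces M = False.
Set G = True.
Check each clause:
  (V): V holds.
  (~B | M | ~V): ~B holds.
  (~B | G | ~V): ~B holds.
  (~B | G | ~M | ~V): ~B holds.
  (B | ~M): ~M holds.
  (G | ~M): G holds.
  (~G | ~M): ~M holds.
  (B | ~G | ~M | ~V): ~M holds.
All clauses satisfied.

B = False; G = True; V = True; M = False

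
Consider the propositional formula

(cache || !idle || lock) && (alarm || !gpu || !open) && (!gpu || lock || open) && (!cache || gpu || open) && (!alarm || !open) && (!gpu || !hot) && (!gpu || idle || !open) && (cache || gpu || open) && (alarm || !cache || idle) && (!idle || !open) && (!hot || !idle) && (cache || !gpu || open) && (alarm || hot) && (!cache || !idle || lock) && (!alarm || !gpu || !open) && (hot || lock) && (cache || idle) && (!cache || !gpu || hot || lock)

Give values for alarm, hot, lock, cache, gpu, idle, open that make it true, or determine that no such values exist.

alarm = True, hot = False, lock = True, cache = True, gpu = True, idle = False, open = False

Set alarm = True.
  then (!alarm || !open) forces open = False.
Try hot = True:
  (!gpu || !hot) forces gpu = False.
  (!cache || gpu || open) forces cache = False.
  clause (cache || gpu || open) is falsified — backtrack.
So hot = False.
  then (hot || lock) forces lock = True.
Try cache = False:
  (cache || gpu || open) forces gpu = True.
  clause (cache || !gpu || open) is falsified — backtrack.
So cache = True.
  then (!cache || gpu || open) forces gpu = True.
Set idle = False.
All clauses satisfied.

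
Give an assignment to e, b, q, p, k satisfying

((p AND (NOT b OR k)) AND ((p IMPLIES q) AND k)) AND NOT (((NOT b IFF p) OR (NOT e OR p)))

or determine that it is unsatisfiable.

Case p = True: the conjunct NOT (((NOT b IFF p) OR (NOT e OR p))) becomes NOT ((NOT b OR True)) = False.
Case p = False: the conjunct p is False.
Both cases fail — unsatisfiable.

Unsatisfiable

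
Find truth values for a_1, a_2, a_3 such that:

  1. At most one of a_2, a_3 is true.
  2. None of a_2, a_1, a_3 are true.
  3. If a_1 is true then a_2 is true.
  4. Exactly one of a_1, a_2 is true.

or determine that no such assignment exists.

No satisfying assignment exists.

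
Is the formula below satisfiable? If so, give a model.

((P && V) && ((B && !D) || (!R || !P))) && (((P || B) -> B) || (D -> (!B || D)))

B = True, R = True, P = True, V = True, D = False

  (P && V) && ((B && !D) || (!R || !P)) = True
    P && V = True
    (B && !D) || (!R || !P) = True
      B && !D = True
        !D = True
      !R || !P = False
        !R = False
        !P = False
  ((P || B) -> B) || (D -> (!B || D)) = True
    (P || B) -> B = True
      P || B = True
    D -> (!B || D) = True
      !B || D = False
        !B = False
Both conjuncts True, so the formula holds.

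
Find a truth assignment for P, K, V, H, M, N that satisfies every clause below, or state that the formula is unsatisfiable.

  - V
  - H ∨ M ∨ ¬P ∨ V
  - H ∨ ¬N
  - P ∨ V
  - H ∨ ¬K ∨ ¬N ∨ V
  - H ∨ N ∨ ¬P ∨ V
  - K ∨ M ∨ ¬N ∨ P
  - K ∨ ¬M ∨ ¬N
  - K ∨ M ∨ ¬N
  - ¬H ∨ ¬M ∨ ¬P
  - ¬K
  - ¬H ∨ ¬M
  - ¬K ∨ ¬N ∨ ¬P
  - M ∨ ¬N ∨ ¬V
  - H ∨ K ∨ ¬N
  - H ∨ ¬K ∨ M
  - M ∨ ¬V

Unit clause (V) forces V = True.
Unit clause (¬K) forces K = False.
In (M ∨ ¬V) only M is left, so M = True.
In (K ∨ ¬M ∨ ¬N) only ¬N is left, so N = False.
In (¬H ∨ ¬M) only ¬H is left, so H = False.
Set P = True.
All clauses satisfied.

P = True, K = False, V = True, H = False, M = True, N = False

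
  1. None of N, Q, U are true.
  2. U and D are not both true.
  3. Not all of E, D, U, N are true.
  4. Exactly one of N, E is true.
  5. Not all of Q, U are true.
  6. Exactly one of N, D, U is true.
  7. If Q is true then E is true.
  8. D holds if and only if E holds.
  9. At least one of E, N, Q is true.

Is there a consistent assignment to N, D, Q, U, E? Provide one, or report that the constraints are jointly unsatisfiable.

N: False, D: True, Q: False, U: False, E: True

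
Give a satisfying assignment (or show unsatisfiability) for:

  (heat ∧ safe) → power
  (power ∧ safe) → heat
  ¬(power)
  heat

Unit clause (heat) forces heat = True.
Unit clause (¬power) forces power = False.
In (¬heat ∨ power ∨ ¬safe) only ¬safe is left, so safe = False.
Check each clause:
  (heat): heat holds.
  (¬power): ¬power holds.
  (¬heat ∨ power ∨ ¬safe): ¬safe holds.
  (heat ∨ ¬power ∨ ¬safe): heat holds.
All clauses satisfied.

heat=T; safe=F; power=F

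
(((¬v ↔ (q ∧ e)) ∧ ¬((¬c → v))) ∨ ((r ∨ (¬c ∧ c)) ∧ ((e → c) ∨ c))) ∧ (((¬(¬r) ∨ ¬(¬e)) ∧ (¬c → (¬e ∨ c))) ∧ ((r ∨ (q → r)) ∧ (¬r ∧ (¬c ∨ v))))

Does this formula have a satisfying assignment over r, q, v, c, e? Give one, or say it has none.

Unsatisfiable

Case r = True: the conjunct ¬r is False.
Case r = False: the formula simplifies to (((¬v ↔ (q ∧ e)) ∧ ¬((¬c → v))) ∨ ((¬c ∧ c) ∧ ((e → c) ∨ c))) ∧ ((¬(¬e) ∧ (¬c → (¬e ∨ c))) ∧ (¬q ∧ (¬c ∨ v))).
  c = True: the conjunct ((¬v ↔ (q ∧ e)) ∧ ¬((¬c → v))) ∨ ((¬c ∧ c) ∧ ((e → c) ∨ c)) becomes ((¬v ↔ (q ∧ e)) ∧ False) ∨ (False ∧ True) = False.
  c = False: simplifies to ((¬v ↔ (q ∧ e)) ∧ ¬v) ∧ ((¬(¬e) ∧ ¬e) ∧ ¬q).
    e = True: the conjunct ¬e is False.
    e = False: the conjunct ¬(¬e) becomes ¬(¬False) = False.
Both cases fail — unsatisfiable.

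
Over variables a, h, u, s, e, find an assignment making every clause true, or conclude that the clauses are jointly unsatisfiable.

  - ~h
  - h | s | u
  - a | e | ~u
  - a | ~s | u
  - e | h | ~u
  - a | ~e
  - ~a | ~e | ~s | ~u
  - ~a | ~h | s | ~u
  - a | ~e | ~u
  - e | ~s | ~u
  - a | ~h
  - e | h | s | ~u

Unit clause (~h) forces h = False.
Set a = True.
Set u = False.
  then (h | s | u) forces s = True.
Set e = False.
All clauses satisfied.

a=T, h=F, u=F, s=T, e=F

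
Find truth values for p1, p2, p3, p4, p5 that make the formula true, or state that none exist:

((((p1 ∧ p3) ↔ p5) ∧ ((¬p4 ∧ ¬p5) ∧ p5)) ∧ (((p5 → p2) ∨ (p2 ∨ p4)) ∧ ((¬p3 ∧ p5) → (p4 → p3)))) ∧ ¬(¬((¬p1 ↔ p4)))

Unsatisfiable — no assignment works.

Case p5 = True: the conjunct ¬p5 is False.
Case p5 = False: the conjunct p5 is False.
Both cases fail — unsatisfiable.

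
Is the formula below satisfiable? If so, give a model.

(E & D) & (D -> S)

D=T, S=T, E=T

  E & D = True
  D -> S = True
Both conjuncts True, so the formula holds.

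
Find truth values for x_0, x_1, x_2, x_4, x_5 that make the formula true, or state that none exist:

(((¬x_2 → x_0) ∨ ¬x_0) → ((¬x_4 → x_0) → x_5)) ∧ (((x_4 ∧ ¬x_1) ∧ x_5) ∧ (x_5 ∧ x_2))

x_0=T, x_1=F, x_2=T, x_4=T, x_5=T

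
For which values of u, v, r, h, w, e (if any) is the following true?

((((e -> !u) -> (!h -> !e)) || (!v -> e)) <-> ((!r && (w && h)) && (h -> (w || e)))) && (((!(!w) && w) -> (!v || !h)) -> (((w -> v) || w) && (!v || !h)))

u: False, v: True, r: False, h: True, w: True, e: True

  (((e -> !u) -> (!h -> !e)) || (!v -> e)) <-> ((!r && (w && h)) && (h -> (w || e))) = True
    ((e -> !u) -> (!h -> !e)) || (!v -> e) = True
      (e -> !u) -> (!h -> !e) = True
        e -> !u = True
          !u = True
        !h -> !e = True
          !h = False
          !e = False
      !v -> e = True
        !v = False
    (!r && (w && h)) && (h -> (w || e)) = True
      !r && (w && h) = True
        !r = True
        w && h = True
      h -> (w || e) = True
        w || e = True
  ((!(!w) && w) -> (!v || !h)) -> (((w -> v) || w) && (!v || !h)) = True
    (!(!w) && w) -> (!v || !h) = False
      !(!w) && w = True
        !(!w) = True
          !w = False
      !v || !h = False
        !v = False
        !h = False
    ((w -> v) || w) && (!v || !h) = False
      (w -> v) || w = True
        w -> v = True
      !v || !h = False
        !v = False
        !h = False
Both conjuncts True, so the formula holds.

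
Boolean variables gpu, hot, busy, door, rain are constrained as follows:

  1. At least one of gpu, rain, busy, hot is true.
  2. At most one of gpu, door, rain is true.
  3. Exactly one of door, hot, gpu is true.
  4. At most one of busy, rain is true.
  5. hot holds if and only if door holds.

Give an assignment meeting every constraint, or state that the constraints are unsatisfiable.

gpu = True; hot = False; busy = False; door = False; rain = False

  (1) {gpu, rain, busy, hot}: 1 true — at least one ✓
  (2) {gpu, door, rain}: 1 true — at most one ✓
  (3) {door, hot, gpu}: 1 true — exactly one ✓
  (4) {busy, rain}: 0 true — at most one ✓
  (5) hot=F, door=F — same ✓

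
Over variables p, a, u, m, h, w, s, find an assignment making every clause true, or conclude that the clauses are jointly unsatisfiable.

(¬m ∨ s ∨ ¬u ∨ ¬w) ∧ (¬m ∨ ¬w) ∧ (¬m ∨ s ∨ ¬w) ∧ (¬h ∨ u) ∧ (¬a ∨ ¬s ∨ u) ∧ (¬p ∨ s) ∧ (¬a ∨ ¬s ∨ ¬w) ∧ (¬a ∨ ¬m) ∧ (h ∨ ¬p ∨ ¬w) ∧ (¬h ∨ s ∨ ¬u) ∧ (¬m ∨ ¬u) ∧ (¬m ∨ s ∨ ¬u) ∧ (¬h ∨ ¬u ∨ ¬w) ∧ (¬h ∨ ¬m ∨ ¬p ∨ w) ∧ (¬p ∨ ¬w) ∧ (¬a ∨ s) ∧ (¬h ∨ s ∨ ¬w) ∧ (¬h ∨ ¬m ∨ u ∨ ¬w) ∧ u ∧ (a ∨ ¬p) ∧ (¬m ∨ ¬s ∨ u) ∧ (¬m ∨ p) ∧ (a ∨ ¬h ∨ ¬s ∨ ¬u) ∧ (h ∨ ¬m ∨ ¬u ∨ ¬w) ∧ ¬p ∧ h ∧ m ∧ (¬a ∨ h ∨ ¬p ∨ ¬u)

The formula is unsatisfiable.

Case u = True:
  (¬m ∨ ¬u) forces m = False.
  Clause (m) is falsified — contradiction.
Case u = False:
  Clause (u) is falsified — contradiction.
Both cases fail, so the formula is unsatisfiable.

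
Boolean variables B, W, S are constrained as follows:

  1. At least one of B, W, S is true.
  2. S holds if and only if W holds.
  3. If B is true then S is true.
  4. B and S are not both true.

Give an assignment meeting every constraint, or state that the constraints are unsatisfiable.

B: False, W: True, S: True

  (1) {B, W, S}: 2 true — at least one ✓
  (2) S=T, W=T — same ✓
  (3) B=F ⇒ S: vacuous ✓
  (4) B=F, S=T — not both ✓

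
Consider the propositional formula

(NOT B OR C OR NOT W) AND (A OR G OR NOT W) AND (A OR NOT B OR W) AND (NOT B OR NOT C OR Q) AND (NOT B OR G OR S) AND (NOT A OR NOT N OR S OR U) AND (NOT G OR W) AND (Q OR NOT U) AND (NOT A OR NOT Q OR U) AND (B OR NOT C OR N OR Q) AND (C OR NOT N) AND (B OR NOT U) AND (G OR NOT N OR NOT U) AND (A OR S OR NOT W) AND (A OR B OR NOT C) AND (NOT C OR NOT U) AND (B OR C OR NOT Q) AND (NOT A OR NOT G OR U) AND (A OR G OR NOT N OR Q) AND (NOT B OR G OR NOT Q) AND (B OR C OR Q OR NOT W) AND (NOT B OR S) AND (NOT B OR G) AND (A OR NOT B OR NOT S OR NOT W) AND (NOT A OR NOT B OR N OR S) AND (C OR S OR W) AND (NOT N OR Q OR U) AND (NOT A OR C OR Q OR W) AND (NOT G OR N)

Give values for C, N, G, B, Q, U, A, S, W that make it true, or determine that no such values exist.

C=F, N=F, G=F, B=F, Q=F, U=F, A=F, S=T, W=F

Set C = False.
  then (C OR NOT N) forces N = False.
  then (NOT G OR N) forces G = False.
  then (NOT B OR G) forces B = False.
  then (B OR NOT U) forces U = False.
  then (B OR C OR NOT Q) forces Q = False.
  then (B OR C OR Q OR NOT W) forces W = False.
  then (C OR S OR W) forces S = True.
  then (NOT A OR C OR Q OR W) forces A = False.
All clauses satisfied.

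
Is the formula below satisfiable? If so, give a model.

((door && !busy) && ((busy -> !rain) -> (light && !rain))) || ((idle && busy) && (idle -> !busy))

busy = False, idle = True, rain = False, light = True, door = True

  ((door && !busy) && ((busy -> !rain) -> (light && !rain))) || ((idle && busy) && (idle -> !busy)) = True
    (door && !busy) && ((busy -> !rain) -> (light && !rain)) = True
      door && !busy = True
        !busy = True
      (busy -> !rain) -> (light && !rain) = True
        busy -> !rain = True
          !rain = True
        light && !rain = True
          !rain = True
    (idle && busy) && (idle -> !busy) = False
      idle && busy = False
      idle -> !busy = True
        !busy = True
The formula evaluates to True.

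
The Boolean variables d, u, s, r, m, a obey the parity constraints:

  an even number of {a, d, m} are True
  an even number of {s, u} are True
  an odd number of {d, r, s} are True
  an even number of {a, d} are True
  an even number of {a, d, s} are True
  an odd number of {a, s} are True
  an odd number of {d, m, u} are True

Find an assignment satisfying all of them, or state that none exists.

d = True; u = False; s = False; r = False; m = False; a = True

{a, d, m}: 2 true → even ✓
{s, u}: 0 true → even ✓
{d, r, s}: 1 true → odd ✓
{a, d}: 2 true → even ✓
{a, d, s}: 2 true → even ✓
{a, s}: 1 true → odd ✓
{d, m, u}: 1 true → odd ✓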